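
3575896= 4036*886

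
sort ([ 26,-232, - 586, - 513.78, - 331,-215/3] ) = [ - 586, - 513.78, - 331, - 232, - 215/3, 26 ]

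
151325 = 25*6053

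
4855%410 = 345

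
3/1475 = 3/1475 = 0.00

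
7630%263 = 3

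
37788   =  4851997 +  -4814209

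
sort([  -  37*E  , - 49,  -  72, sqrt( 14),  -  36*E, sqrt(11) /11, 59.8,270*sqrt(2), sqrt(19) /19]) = [-37*E ,-36*E, - 72, - 49,  sqrt ( 19)/19 , sqrt (11)/11 , sqrt(14 ), 59.8,270*sqrt( 2 ) ]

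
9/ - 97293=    - 1+32428/32431 = - 0.00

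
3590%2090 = 1500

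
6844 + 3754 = 10598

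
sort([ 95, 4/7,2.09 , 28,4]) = [ 4/7,2.09, 4 , 28,95 ]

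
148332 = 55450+92882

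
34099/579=58 + 517/579= 58.89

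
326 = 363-37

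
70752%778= 732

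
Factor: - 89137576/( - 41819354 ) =2^2 * 11^1*17^( - 1)* 311^1*3257^1*1229981^( - 1 ) = 44568788/20909677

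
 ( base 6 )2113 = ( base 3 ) 122200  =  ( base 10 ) 477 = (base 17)1B1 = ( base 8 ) 735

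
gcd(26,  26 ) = 26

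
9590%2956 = 722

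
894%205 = 74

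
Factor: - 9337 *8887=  - 82977919= - 8887^1*9337^1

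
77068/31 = 77068/31 = 2486.06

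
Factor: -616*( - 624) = 384384 = 2^7 * 3^1*  7^1*11^1 * 13^1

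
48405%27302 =21103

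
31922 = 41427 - 9505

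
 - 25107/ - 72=348  +  17/24 = 348.71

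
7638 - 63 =7575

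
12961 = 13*997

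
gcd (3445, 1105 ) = 65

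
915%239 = 198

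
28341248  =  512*55354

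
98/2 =49 = 49.00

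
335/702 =335/702 = 0.48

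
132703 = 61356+71347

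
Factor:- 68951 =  - 19^2 * 191^1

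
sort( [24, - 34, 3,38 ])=[ - 34 , 3,  24, 38]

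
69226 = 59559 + 9667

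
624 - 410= 214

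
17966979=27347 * 657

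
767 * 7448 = 5712616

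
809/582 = 809/582=1.39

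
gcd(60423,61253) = 1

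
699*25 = 17475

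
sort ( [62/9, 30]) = [62/9,30]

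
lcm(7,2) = 14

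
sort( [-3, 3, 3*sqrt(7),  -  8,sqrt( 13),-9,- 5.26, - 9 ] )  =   [-9, - 9,-8,-5.26,-3,3 , sqrt ( 13),  3*sqrt( 7)]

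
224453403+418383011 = 642836414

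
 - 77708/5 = - 15542 + 2/5 = - 15541.60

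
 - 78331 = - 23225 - 55106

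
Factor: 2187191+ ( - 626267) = 1560924 = 2^2*3^3*97^1*149^1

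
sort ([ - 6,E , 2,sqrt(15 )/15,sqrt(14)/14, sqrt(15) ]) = [ -6,  sqrt ( 15) /15, sqrt(14)/14, 2, E , sqrt( 15 ) ] 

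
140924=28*5033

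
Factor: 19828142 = 2^1 * 9914071^1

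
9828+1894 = 11722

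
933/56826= 311/18942 = 0.02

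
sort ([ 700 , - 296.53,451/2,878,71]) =[ - 296.53 , 71, 451/2,700,878] 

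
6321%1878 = 687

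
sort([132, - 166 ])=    [ - 166, 132]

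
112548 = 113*996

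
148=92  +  56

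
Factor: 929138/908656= 2^( - 3)*61^( - 1) * 499^1 = 499/488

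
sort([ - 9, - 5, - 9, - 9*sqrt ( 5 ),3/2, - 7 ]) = [-9*sqrt( 5), - 9, - 9,  -  7,- 5,3/2 ] 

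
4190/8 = 2095/4 = 523.75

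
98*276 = 27048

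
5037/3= 1679 = 1679.00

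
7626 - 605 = 7021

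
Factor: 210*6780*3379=4811020200 = 2^3*3^2*5^2*7^1*31^1*109^1*113^1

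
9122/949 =9122/949 = 9.61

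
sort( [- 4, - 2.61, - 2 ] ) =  [ - 4,  -  2.61, - 2 ]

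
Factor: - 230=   -  2^1*5^1*23^1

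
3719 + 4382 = 8101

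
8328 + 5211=13539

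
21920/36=608 + 8/9 = 608.89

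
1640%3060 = 1640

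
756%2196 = 756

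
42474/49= 866  +  40/49 = 866.82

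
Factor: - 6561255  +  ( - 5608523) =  - 2^1 * 6084889^1 =-12169778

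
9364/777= 12 + 40/777  =  12.05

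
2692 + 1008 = 3700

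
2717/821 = 3 + 254/821 = 3.31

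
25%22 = 3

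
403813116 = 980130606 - 576317490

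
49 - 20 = 29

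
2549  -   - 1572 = 4121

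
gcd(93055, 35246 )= 1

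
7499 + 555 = 8054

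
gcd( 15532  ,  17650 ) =706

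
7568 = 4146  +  3422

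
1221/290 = 4 + 61/290 = 4.21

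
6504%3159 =186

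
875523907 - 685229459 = 190294448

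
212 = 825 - 613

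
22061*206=4544566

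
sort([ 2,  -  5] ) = [-5,2] 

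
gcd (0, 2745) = 2745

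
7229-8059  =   - 830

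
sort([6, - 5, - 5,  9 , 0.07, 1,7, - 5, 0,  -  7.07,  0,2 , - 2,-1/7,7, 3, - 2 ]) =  [ - 7.07, - 5, - 5, - 5,-2, - 2, - 1/7,0, 0,0.07, 1, 2, 3, 6,  7, 7,9] 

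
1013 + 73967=74980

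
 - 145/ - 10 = 14+1/2 = 14.50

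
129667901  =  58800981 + 70866920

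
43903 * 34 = 1492702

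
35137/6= 35137/6 = 5856.17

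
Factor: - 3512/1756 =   -  2 = - 2^1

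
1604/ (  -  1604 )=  - 1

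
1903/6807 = 1903/6807=   0.28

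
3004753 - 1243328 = 1761425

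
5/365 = 1/73 = 0.01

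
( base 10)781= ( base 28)RP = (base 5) 11111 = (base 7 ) 2164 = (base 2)1100001101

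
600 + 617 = 1217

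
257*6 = 1542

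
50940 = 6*8490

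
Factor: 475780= 2^2*5^1*23789^1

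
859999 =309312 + 550687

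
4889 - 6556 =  - 1667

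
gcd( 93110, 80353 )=1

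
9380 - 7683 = 1697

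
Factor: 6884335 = 5^1*181^1*7607^1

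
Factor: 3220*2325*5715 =42785347500 = 2^2*3^3 * 5^4*7^1*23^1*31^1*127^1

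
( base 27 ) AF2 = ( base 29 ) 94C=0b1111000010001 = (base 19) 1262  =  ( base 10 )7697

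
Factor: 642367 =11^1*23^1 * 2539^1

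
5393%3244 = 2149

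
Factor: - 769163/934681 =  -  11^( - 1)*31^(-1 )*179^1*2741^ (-1 )*4297^1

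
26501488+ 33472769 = 59974257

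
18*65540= 1179720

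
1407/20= 70 + 7/20 = 70.35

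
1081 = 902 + 179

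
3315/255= 13 =13.00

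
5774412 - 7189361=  - 1414949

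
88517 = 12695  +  75822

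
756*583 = 440748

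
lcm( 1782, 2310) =62370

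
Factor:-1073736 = - 2^3*3^4*1657^1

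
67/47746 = 67/47746 = 0.00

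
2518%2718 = 2518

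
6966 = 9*774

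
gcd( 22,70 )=2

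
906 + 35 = 941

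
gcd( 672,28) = 28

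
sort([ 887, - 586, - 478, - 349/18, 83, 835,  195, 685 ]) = [ - 586, - 478, -349/18, 83,195,685, 835, 887]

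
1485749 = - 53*( - 28033)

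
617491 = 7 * 88213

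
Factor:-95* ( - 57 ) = 5415  =  3^1 * 5^1*19^2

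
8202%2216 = 1554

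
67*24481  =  1640227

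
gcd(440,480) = 40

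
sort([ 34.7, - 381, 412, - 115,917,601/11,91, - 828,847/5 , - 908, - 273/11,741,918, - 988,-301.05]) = [  -  988, - 908, - 828,  -  381, -301.05, - 115, - 273/11,34.7,  601/11,91,847/5 , 412,741, 917,918]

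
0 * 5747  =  0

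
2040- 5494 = -3454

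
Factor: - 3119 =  - 3119^1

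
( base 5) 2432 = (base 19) 106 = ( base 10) 367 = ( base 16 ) 16F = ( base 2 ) 101101111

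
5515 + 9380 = 14895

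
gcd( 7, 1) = 1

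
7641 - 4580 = 3061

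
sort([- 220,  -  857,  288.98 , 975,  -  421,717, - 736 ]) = [-857, - 736, - 421, - 220, 288.98,717, 975] 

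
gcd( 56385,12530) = 6265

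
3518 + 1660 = 5178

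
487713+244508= 732221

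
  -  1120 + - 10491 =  - 11611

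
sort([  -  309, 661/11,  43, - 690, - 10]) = [ -690, - 309,-10,43, 661/11 ] 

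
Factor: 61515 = 3^2*5^1*1367^1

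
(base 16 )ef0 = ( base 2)111011110000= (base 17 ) D3G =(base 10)3824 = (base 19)AB5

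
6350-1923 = 4427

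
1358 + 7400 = 8758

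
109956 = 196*561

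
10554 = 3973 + 6581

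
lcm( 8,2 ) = 8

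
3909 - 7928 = -4019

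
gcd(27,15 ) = 3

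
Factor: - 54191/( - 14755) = 5^( - 1 )*13^(  -  1)*47^1*227^( - 1) * 1153^1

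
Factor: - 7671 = - 3^1*2557^1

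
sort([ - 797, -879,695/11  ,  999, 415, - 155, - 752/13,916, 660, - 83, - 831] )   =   [ - 879, - 831, - 797, - 155, - 83, -752/13, 695/11, 415, 660, 916,999]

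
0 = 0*602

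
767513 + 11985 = 779498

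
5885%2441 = 1003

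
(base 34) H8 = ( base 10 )586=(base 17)208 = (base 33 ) hp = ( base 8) 1112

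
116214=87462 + 28752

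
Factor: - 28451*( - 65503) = 1863625853 = 23^1*31^1*1237^1*2113^1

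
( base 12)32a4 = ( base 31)5pg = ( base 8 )12734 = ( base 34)4sk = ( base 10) 5596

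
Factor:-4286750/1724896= -2143375/862448  =  - 2^( - 4 ) *5^3*13^1*19^( - 1) * 1319^1*2837^(  -  1 )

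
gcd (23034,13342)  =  2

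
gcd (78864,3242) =2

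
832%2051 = 832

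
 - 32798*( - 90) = 2951820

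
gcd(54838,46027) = 1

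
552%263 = 26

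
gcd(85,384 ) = 1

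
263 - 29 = 234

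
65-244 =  - 179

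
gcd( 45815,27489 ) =9163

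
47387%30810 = 16577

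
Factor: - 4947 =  - 3^1*17^1*97^1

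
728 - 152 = 576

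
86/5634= 43/2817 =0.02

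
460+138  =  598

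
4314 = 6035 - 1721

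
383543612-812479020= -428935408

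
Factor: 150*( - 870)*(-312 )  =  40716000 = 2^5*3^3*5^3*13^1*29^1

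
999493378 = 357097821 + 642395557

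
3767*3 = 11301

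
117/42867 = 13/4763  =  0.00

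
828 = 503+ 325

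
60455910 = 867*69730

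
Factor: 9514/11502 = 3^( -4 )*67^1 = 67/81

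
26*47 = 1222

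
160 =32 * 5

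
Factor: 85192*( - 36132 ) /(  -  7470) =513026224/1245 = 2^4 * 3^(  -  1 )*5^(  -  1 )*23^1*83^ ( - 1 )*463^1*3011^1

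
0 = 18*0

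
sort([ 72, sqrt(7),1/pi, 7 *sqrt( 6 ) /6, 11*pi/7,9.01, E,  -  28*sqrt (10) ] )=[-28*sqrt (10), 1/pi, sqrt( 7),E, 7*sqrt(6)/6, 11 * pi/7,9.01,72] 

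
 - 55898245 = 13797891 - 69696136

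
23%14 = 9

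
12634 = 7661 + 4973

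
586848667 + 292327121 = 879175788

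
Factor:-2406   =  -2^1 * 3^1* 401^1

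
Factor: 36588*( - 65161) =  - 2^2*3^1*17^1*3049^1*3833^1 = - 2384110668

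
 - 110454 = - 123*898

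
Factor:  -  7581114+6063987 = -3^1*505709^1 = - 1517127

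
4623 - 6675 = -2052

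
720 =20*36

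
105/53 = 1 + 52/53 = 1.98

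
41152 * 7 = 288064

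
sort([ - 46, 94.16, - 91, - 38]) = [ - 91, - 46, - 38,94.16]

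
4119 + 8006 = 12125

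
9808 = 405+9403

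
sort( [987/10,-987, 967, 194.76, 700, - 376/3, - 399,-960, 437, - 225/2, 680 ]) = [ - 987, - 960,- 399, - 376/3, -225/2, 987/10, 194.76, 437, 680,700, 967] 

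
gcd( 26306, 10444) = 14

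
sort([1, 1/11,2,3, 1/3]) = [ 1/11,  1/3,1,2, 3]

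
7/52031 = 1/7433  =  0.00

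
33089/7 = 4727  =  4727.00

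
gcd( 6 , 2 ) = 2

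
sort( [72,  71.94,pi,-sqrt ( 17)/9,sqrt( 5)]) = [  -  sqrt( 17)/9,  sqrt( 5 ),pi,71.94,72] 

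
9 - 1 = 8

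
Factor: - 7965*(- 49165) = 391599225 = 3^3 * 5^2*59^1*9833^1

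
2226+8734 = 10960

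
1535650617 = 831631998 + 704018619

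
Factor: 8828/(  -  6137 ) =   -  2^2* 17^ (-1)*19^(-2 )*2207^1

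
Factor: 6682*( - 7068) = -47228376 = - 2^3*3^1*13^1  *  19^1*31^1 *257^1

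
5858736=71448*82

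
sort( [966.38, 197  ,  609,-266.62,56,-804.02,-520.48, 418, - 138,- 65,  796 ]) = [ - 804.02, - 520.48,-266.62, - 138,  -  65, 56 , 197,418,  609, 796, 966.38 ] 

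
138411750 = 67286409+71125341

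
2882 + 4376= 7258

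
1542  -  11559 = -10017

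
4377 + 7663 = 12040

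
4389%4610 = 4389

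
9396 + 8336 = 17732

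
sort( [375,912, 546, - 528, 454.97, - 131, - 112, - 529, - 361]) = [ - 529, - 528 , - 361,  -  131,-112, 375 , 454.97, 546,912]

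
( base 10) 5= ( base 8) 5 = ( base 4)11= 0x5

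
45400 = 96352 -50952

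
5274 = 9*586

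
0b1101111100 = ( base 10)892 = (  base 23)1fi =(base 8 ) 1574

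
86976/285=28992/95 = 305.18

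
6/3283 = 6/3283 = 0.00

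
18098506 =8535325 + 9563181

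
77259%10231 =5642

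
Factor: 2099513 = 13^1*29^1*5569^1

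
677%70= 47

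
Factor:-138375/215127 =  - 3^1*5^3*11^ (-1 )*53^( - 1 ) = -375/583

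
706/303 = 2 + 100/303 = 2.33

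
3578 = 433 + 3145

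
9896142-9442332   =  453810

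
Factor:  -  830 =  - 2^1 * 5^1*83^1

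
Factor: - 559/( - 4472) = 2^(  -  3 ) = 1/8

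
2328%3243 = 2328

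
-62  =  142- 204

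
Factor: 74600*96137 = 7171820200= 2^3*5^2*373^1*96137^1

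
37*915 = 33855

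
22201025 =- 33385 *( - 665 )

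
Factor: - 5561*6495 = - 36118695 = - 3^1*5^1*67^1*83^1*433^1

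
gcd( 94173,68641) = 1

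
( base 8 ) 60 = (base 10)48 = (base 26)1M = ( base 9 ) 53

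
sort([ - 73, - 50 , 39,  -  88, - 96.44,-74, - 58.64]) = [ - 96.44, - 88,-74, - 73,-58.64, - 50,39 ]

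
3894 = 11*354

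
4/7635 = 4/7635 = 0.00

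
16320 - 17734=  - 1414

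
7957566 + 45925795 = 53883361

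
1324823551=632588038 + 692235513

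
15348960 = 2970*5168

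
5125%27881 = 5125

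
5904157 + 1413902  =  7318059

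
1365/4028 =1365/4028= 0.34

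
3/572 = 3/572  =  0.01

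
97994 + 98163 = 196157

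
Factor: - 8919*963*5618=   -  2^1*3^4*53^2*107^1 * 991^1   =  - 48252985146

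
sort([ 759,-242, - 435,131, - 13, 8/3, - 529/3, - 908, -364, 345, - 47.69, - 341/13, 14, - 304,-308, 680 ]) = [ - 908, - 435,  -  364,-308, - 304, - 242, - 529/3, -47.69, - 341/13,-13,  8/3 , 14, 131,345,680,759]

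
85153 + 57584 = 142737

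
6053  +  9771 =15824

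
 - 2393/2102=- 2 + 1811/2102 = - 1.14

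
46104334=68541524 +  - 22437190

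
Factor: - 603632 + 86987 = -3^3*5^1 *43^1*89^1 = - 516645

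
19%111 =19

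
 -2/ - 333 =2/333 = 0.01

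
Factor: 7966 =2^1 *7^1*569^1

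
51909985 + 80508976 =132418961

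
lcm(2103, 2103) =2103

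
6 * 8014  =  48084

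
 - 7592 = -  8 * 949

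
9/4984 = 9/4984 = 0.00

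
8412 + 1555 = 9967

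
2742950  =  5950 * 461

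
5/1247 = 5/1247 = 0.00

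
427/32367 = 427/32367 = 0.01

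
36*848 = 30528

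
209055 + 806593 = 1015648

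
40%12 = 4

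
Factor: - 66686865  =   - 3^1*5^1*7^1 *19^1*33427^1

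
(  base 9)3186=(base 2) 100100101010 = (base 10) 2346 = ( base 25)3il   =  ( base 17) 820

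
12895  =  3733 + 9162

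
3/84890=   3/84890=0.00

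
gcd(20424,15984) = 888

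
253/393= 253/393  =  0.64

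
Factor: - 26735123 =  - 26735123^1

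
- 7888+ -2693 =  - 10581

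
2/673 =2/673 = 0.00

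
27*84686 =2286522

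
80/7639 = 80/7639 = 0.01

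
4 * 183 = 732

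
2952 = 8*369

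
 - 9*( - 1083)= 9747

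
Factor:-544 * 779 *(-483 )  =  204683808 =2^5 * 3^1* 7^1*17^1 * 19^1*23^1*41^1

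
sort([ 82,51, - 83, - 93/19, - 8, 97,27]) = [ - 83, - 8,-93/19,27,51,82,97 ] 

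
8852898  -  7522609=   1330289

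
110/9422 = 55/4711 = 0.01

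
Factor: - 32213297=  - 461^1*69877^1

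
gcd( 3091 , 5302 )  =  11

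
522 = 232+290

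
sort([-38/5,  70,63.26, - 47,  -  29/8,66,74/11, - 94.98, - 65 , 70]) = [ -94.98, - 65, - 47,-38/5, - 29/8, 74/11, 63.26, 66,70,70 ] 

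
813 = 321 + 492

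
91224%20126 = 10720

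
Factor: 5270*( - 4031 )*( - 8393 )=178295604410= 2^1*5^1*7^1*11^1*17^1*  29^1*31^1*109^1*139^1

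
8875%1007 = 819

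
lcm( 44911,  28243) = 2739571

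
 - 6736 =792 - 7528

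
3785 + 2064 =5849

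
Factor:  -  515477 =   -  515477^1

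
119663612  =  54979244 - - 64684368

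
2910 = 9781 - 6871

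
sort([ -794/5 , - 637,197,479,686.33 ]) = [ - 637 , -794/5, 197,479,686.33]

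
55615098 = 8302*6699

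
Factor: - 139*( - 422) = 58658 = 2^1*139^1*211^1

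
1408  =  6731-5323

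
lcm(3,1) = 3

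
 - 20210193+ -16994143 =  - 37204336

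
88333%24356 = 15265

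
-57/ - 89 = 57/89 =0.64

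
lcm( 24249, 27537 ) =1624683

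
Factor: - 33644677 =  -11^1*3058607^1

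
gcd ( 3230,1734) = 34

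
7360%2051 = 1207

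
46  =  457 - 411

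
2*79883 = 159766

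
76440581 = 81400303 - 4959722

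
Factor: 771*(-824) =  - 2^3*3^1*103^1*257^1= -  635304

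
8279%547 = 74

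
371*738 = 273798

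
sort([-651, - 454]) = [ - 651, - 454 ]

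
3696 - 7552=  - 3856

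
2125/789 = 2+547/789 = 2.69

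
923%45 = 23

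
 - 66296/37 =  -66296/37= - 1791.78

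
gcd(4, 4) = 4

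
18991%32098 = 18991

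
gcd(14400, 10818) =18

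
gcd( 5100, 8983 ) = 1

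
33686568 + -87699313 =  - 54012745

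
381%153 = 75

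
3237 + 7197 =10434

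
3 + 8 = 11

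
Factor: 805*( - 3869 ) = -5^1*7^1 * 23^1*53^1*73^1 = - 3114545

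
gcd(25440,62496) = 96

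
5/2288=5/2288 = 0.00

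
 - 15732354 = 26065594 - 41797948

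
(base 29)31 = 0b1011000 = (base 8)130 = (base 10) 88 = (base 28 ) 34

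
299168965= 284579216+14589749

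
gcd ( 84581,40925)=1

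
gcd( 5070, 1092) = 78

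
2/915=2/915 = 0.00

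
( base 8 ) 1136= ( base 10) 606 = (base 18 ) 1fc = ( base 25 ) O6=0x25E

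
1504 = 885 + 619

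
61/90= 61/90 = 0.68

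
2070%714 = 642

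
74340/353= 74340/353 = 210.59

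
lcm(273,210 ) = 2730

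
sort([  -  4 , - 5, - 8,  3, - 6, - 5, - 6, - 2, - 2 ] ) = [ - 8, - 6,- 6, - 5, - 5 , - 4, - 2, - 2,3]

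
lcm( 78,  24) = 312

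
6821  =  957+5864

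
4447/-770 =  -6 + 173/770 = -  5.78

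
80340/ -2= - 40170/1 = -40170.00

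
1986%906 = 174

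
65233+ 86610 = 151843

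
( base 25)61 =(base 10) 151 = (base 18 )87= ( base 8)227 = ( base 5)1101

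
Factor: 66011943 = 3^1*61^1*137^1 * 2633^1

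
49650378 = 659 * 75342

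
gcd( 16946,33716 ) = 2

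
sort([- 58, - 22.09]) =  [ - 58,-22.09 ] 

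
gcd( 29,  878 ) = 1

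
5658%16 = 10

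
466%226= 14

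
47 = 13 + 34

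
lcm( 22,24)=264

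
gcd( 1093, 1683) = 1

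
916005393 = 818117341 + 97888052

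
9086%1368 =878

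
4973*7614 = 37864422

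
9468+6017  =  15485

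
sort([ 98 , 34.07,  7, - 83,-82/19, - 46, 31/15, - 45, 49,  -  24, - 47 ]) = [ - 83,  -  47, - 46, - 45, -24, - 82/19, 31/15,7,34.07 , 49,98]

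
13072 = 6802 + 6270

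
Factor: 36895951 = 36895951^1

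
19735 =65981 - 46246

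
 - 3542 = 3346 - 6888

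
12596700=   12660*995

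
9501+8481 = 17982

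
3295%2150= 1145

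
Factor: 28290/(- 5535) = -46/9 = - 2^1 * 3^( - 2 )*23^1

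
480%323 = 157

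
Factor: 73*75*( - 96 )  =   - 525600=-  2^5 * 3^2*5^2*73^1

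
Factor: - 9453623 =-29^1 * 325987^1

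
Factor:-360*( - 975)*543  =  190593000 = 2^3*3^4* 5^3*13^1*181^1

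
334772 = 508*659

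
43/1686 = 43/1686 = 0.03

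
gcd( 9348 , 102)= 6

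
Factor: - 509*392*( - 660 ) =131688480 = 2^5*3^1 *5^1*7^2  *  11^1*509^1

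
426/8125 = 426/8125 = 0.05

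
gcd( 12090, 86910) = 30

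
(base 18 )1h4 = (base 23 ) 14D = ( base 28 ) MI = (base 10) 634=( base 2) 1001111010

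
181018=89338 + 91680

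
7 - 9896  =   - 9889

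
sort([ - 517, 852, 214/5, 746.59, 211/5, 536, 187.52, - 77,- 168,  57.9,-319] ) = [-517,-319, - 168,- 77 , 211/5  ,  214/5,57.9, 187.52, 536, 746.59,852]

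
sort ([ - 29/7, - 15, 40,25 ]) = [-15, -29/7, 25,40]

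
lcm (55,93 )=5115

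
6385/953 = 6385/953 = 6.70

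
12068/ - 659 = - 12068/659 = - 18.31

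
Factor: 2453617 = 23^1*107^1*997^1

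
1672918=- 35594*( - 47 )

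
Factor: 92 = 2^2*23^1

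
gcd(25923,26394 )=3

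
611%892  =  611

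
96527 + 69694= 166221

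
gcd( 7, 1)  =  1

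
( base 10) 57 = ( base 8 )71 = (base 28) 21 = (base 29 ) 1S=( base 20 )2H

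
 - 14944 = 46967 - 61911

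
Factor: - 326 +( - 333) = - 659^1 =-659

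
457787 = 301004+156783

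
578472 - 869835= - 291363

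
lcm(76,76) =76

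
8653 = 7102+1551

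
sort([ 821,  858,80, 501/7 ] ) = [ 501/7 , 80, 821,858]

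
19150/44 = 9575/22= 435.23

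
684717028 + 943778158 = 1628495186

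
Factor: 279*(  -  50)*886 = - 2^2*3^2*5^2*31^1*443^1 = - 12359700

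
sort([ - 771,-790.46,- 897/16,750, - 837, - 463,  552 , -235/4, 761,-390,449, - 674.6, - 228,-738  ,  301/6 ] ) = [ - 837,-790.46, - 771, - 738 , - 674.6,  -  463, - 390, - 228,  -  235/4, - 897/16, 301/6,  449,552,  750,761]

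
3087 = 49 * 63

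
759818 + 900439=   1660257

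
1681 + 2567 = 4248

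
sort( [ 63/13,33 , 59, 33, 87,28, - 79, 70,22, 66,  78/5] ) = [ - 79, 63/13, 78/5, 22, 28,33,33, 59,66, 70,87] 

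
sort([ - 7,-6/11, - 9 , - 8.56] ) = [-9, - 8.56,-7, - 6/11]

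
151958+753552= 905510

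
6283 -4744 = 1539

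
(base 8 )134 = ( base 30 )32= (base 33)2Q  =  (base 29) 35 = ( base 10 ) 92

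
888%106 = 40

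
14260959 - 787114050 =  - 772853091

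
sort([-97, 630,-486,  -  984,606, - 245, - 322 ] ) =[ - 984, - 486, - 322  , - 245, - 97, 606, 630] 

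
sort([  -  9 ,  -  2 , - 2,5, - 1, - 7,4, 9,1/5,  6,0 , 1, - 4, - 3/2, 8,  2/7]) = [ - 9, - 7, - 4,-2, - 2 , - 3/2, - 1, 0, 1/5, 2/7, 1 , 4,  5, 6, 8,9 ] 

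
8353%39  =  7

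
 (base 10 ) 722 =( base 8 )1322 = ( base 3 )222202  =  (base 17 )288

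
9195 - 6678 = 2517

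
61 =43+18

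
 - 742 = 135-877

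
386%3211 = 386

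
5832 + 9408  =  15240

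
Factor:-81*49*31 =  - 123039 = - 3^4 * 7^2*31^1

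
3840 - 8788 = -4948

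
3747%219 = 24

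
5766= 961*6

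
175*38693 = 6771275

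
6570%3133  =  304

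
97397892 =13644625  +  83753267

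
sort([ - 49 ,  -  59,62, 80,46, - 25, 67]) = [-59,-49, - 25,46, 62, 67, 80 ] 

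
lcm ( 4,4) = 4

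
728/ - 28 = -26 + 0/1 = -26.00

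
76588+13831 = 90419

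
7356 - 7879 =-523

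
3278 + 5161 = 8439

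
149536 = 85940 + 63596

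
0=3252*0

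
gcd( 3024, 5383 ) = 7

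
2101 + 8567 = 10668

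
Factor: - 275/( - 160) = 2^ (-5) * 5^1*11^1=55/32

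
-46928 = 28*(- 1676) 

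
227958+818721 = 1046679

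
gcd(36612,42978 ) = 6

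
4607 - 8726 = -4119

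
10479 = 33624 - 23145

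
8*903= 7224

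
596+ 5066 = 5662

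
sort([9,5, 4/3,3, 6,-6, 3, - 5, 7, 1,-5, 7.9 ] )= [ - 6,-5,-5, 1, 4/3, 3,  3 , 5, 6, 7, 7.9 , 9 ]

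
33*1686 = 55638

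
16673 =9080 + 7593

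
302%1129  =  302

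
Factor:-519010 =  - 2^1*5^1 * 17^1 * 43^1 * 71^1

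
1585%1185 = 400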